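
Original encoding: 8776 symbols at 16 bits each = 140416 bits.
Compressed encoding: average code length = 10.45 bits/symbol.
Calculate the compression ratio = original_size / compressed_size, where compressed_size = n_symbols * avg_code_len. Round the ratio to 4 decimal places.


original_size = n_symbols * orig_bits = 8776 * 16 = 140416 bits
compressed_size = n_symbols * avg_code_len = 8776 * 10.45 = 91709.2 bits
ratio = original_size / compressed_size = 140416 / 91709.2 = 1.5311

Compression ratio = 1.5311


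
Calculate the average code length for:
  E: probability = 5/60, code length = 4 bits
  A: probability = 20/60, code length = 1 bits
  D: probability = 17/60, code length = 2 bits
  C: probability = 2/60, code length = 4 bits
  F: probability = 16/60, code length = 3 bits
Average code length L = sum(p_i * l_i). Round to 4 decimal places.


Weighted contributions p_i * l_i:
  E: (5/60) * 4 = 20/60
  A: (20/60) * 1 = 20/60
  D: (17/60) * 2 = 34/60
  C: (2/60) * 4 = 8/60
  F: (16/60) * 3 = 48/60
Sum = (20 + 20 + 34 + 8 + 48)/60 = 130/60

L = 130/60 = 2.1667 bits/symbol


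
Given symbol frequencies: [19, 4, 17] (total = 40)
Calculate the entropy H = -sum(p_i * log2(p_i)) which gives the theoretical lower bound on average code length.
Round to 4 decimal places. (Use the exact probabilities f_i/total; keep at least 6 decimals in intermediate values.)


Per-symbol terms -p_i * log2(p_i) with p_i = f_i/40:
  p = 19/40 = 0.475000: log2(p) = -1.074001, -p*log2(p) = 0.510150
  p = 4/40 = 0.100000: log2(p) = -3.321928, -p*log2(p) = 0.332193
  p = 17/40 = 0.425000: log2(p) = -1.234465, -p*log2(p) = 0.524648
H = 0.510150 + 0.332193 + 0.524648 = 1.366991

H = 1.367 bits/symbol


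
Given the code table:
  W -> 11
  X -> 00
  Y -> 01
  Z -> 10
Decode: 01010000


Decoding:
01 -> Y
01 -> Y
00 -> X
00 -> X


Result: YYXX


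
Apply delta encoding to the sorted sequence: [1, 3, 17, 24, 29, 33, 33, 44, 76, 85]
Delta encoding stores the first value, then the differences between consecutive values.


First value: 1
Deltas:
  3 - 1 = 2
  17 - 3 = 14
  24 - 17 = 7
  29 - 24 = 5
  33 - 29 = 4
  33 - 33 = 0
  44 - 33 = 11
  76 - 44 = 32
  85 - 76 = 9


Delta encoded: [1, 2, 14, 7, 5, 4, 0, 11, 32, 9]


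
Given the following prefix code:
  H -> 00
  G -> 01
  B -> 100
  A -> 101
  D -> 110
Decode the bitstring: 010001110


Decoding step by step:
Bits 01 -> G
Bits 00 -> H
Bits 01 -> G
Bits 110 -> D


Decoded message: GHGD


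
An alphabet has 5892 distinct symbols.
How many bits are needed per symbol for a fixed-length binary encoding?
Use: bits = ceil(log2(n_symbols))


log2(5892) = 12.5245
Bracket: 2^12 = 4096 < 5892 <= 2^13 = 8192
So ceil(log2(5892)) = 13

bits = ceil(log2(5892)) = ceil(12.5245) = 13 bits


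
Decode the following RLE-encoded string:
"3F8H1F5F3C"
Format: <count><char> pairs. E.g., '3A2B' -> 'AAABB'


Expanding each <count><char> pair:
  3F -> 'FFF'
  8H -> 'HHHHHHHH'
  1F -> 'F'
  5F -> 'FFFFF'
  3C -> 'CCC'

Decoded = FFFHHHHHHHHFFFFFFCCC


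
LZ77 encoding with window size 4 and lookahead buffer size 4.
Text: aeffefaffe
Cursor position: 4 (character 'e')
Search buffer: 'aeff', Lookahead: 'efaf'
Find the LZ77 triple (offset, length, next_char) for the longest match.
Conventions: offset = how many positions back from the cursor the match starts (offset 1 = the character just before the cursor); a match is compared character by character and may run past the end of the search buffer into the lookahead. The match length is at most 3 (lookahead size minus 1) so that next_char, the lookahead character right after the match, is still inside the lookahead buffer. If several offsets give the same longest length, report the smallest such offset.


Try each offset into the search buffer:
  offset=1 (pos 3, char 'f'): match length 0
  offset=2 (pos 2, char 'f'): match length 0
  offset=3 (pos 1, char 'e'): match length 2
  offset=4 (pos 0, char 'a'): match length 0
Longest match has length 2 at offset 3.
next_char = character at position 4 + 2 = 6 -> 'a'

Best match: offset=3, length=2 (matching 'ef' starting at position 1)
LZ77 triple: (3, 2, 'a')


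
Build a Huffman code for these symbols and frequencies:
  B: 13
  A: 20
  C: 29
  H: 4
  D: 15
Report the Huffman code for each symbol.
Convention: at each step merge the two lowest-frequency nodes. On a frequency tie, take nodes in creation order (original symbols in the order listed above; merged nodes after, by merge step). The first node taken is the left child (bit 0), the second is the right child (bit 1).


Huffman tree construction:
Step 1: Merge H(4) + B(13) = 17
Step 2: Merge D(15) + (H+B)(17) = 32
Step 3: Merge A(20) + C(29) = 49
Step 4: Merge (D+(H+B))(32) + (A+C)(49) = 81
Read each symbol's code off the tree from the root (left child = 0, right child = 1).

Codes:
  B: 011 (length 3)
  A: 10 (length 2)
  C: 11 (length 2)
  H: 010 (length 3)
  D: 00 (length 2)
Average code length: 179/81 = 2.2099 bits/symbol


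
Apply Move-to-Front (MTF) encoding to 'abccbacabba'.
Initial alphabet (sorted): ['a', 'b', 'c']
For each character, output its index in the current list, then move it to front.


MTF encoding:
'a': index 0 in ['a', 'b', 'c'] -> ['a', 'b', 'c']
'b': index 1 in ['a', 'b', 'c'] -> ['b', 'a', 'c']
'c': index 2 in ['b', 'a', 'c'] -> ['c', 'b', 'a']
'c': index 0 in ['c', 'b', 'a'] -> ['c', 'b', 'a']
'b': index 1 in ['c', 'b', 'a'] -> ['b', 'c', 'a']
'a': index 2 in ['b', 'c', 'a'] -> ['a', 'b', 'c']
'c': index 2 in ['a', 'b', 'c'] -> ['c', 'a', 'b']
'a': index 1 in ['c', 'a', 'b'] -> ['a', 'c', 'b']
'b': index 2 in ['a', 'c', 'b'] -> ['b', 'a', 'c']
'b': index 0 in ['b', 'a', 'c'] -> ['b', 'a', 'c']
'a': index 1 in ['b', 'a', 'c'] -> ['a', 'b', 'c']


Output: [0, 1, 2, 0, 1, 2, 2, 1, 2, 0, 1]


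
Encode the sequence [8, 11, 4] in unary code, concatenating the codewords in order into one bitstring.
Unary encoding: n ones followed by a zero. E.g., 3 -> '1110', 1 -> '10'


Encode each number as n ones followed by a terminating 0:
  8 -> 111111110 (9 bits)
  11 -> 111111111110 (12 bits)
  4 -> 11110 (5 bits)
Total length = 9 + 12 + 5 = 26 bits.

Unary([8, 11, 4]) = 11111111011111111111011110 (26 bits)


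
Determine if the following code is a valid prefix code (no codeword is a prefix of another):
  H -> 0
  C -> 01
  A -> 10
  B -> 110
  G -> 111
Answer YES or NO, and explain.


Checking each pair (does one codeword prefix another?):
  H='0' vs C='01': prefix -- VIOLATION

NO -- this is NOT a valid prefix code. H (0) is a prefix of C (01).


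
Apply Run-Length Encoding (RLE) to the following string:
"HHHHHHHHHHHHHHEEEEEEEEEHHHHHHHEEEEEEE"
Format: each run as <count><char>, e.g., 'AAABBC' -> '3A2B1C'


Scanning runs left to right:
  i=0: run of 'H' x 14 -> '14H'
  i=14: run of 'E' x 9 -> '9E'
  i=23: run of 'H' x 7 -> '7H'
  i=30: run of 'E' x 7 -> '7E'

RLE = 14H9E7H7E


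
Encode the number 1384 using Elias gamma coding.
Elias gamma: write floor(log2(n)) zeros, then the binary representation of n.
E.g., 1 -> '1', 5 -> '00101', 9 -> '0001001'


num_bits = floor(log2(1384)) + 1 = 11
leading_zeros = num_bits - 1 = 10
binary(1384) = 10101101000

Elias gamma(1384) = '0000000000' + '10101101000' = 000000000010101101000 (21 bits)


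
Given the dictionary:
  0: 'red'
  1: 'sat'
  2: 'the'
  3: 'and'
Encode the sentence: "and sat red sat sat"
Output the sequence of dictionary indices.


Look up each word in the dictionary:
  'and' -> 3
  'sat' -> 1
  'red' -> 0
  'sat' -> 1
  'sat' -> 1

Encoded: [3, 1, 0, 1, 1]


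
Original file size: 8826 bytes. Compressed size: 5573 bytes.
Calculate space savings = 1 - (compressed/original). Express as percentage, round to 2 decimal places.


ratio = compressed/original = 5573/8826 = 0.63143
savings = 1 - ratio = 1 - 0.63143 = 0.36857
as a percentage: 0.36857 * 100 = 36.86%

Space savings = 1 - 5573/8826 = 36.86%


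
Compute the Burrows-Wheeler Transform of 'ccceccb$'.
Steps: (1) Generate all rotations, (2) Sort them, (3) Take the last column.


Rotations (sorted):
  0: $ccceccb -> last char: b
  1: b$cccecc -> last char: c
  2: cb$cccec -> last char: c
  3: ccb$ccce -> last char: e
  4: ccceccb$ -> last char: $
  5: cceccb$c -> last char: c
  6: ceccb$cc -> last char: c
  7: eccb$ccc -> last char: c


BWT = bcce$ccc


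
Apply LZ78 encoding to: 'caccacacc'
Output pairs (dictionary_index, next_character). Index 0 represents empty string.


LZ78 encoding steps:
Dictionary: {0: ''}
Step 1: w='' (idx 0), next='c' -> output (0, 'c'), add 'c' as idx 1
Step 2: w='' (idx 0), next='a' -> output (0, 'a'), add 'a' as idx 2
Step 3: w='c' (idx 1), next='c' -> output (1, 'c'), add 'cc' as idx 3
Step 4: w='a' (idx 2), next='c' -> output (2, 'c'), add 'ac' as idx 4
Step 5: w='ac' (idx 4), next='c' -> output (4, 'c'), add 'acc' as idx 5


Encoded: [(0, 'c'), (0, 'a'), (1, 'c'), (2, 'c'), (4, 'c')]


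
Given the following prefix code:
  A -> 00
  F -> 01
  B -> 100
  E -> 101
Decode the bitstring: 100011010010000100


Decoding step by step:
Bits 100 -> B
Bits 01 -> F
Bits 101 -> E
Bits 00 -> A
Bits 100 -> B
Bits 00 -> A
Bits 100 -> B


Decoded message: BFEABAB


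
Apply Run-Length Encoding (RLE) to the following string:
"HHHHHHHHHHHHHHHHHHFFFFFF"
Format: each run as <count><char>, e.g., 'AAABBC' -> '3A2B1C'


Scanning runs left to right:
  i=0: run of 'H' x 18 -> '18H'
  i=18: run of 'F' x 6 -> '6F'

RLE = 18H6F


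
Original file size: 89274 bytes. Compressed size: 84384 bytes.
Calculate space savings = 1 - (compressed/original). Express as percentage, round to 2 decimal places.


ratio = compressed/original = 84384/89274 = 0.945225
savings = 1 - ratio = 1 - 0.945225 = 0.054775
as a percentage: 0.054775 * 100 = 5.48%

Space savings = 1 - 84384/89274 = 5.48%


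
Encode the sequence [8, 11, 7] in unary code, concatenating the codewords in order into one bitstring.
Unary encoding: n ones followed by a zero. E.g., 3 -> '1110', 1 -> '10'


Encode each number as n ones followed by a terminating 0:
  8 -> 111111110 (9 bits)
  11 -> 111111111110 (12 bits)
  7 -> 11111110 (8 bits)
Total length = 9 + 12 + 8 = 29 bits.

Unary([8, 11, 7]) = 11111111011111111111011111110 (29 bits)


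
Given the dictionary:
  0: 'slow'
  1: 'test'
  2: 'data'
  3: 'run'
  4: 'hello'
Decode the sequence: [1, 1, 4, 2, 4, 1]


Look up each index in the dictionary:
  1 -> 'test'
  1 -> 'test'
  4 -> 'hello'
  2 -> 'data'
  4 -> 'hello'
  1 -> 'test'

Decoded: "test test hello data hello test"


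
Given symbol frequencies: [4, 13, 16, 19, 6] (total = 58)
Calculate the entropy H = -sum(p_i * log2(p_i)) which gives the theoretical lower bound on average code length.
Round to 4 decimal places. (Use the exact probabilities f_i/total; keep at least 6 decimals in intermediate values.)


Per-symbol terms -p_i * log2(p_i) with p_i = f_i/58:
  p = 4/58 = 0.068966: log2(p) = -3.857981, -p*log2(p) = 0.266068
  p = 13/58 = 0.224138: log2(p) = -2.157541, -p*log2(p) = 0.483587
  p = 16/58 = 0.275862: log2(p) = -1.857981, -p*log2(p) = 0.512546
  p = 19/58 = 0.327586: log2(p) = -1.610053, -p*log2(p) = 0.527431
  p = 6/58 = 0.103448: log2(p) = -3.273018, -p*log2(p) = 0.338588
H = 0.266068 + 0.483587 + 0.512546 + 0.527431 + 0.338588 = 2.128220

H = 2.1282 bits/symbol


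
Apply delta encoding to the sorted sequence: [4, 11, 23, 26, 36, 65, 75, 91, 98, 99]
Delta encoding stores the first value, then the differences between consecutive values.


First value: 4
Deltas:
  11 - 4 = 7
  23 - 11 = 12
  26 - 23 = 3
  36 - 26 = 10
  65 - 36 = 29
  75 - 65 = 10
  91 - 75 = 16
  98 - 91 = 7
  99 - 98 = 1


Delta encoded: [4, 7, 12, 3, 10, 29, 10, 16, 7, 1]


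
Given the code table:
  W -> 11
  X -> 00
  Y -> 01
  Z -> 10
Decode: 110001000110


Decoding:
11 -> W
00 -> X
01 -> Y
00 -> X
01 -> Y
10 -> Z


Result: WXYXYZ


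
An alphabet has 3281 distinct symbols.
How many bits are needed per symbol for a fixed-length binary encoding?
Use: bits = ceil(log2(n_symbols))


log2(3281) = 11.6799
Bracket: 2^11 = 2048 < 3281 <= 2^12 = 4096
So ceil(log2(3281)) = 12

bits = ceil(log2(3281)) = ceil(11.6799) = 12 bits


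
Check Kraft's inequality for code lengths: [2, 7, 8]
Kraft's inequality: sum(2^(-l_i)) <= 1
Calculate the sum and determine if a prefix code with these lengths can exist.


Sum = 2^(-2) + 2^(-7) + 2^(-8)
    = 0.25 + 0.0078125 + 0.00390625
    = 67/256 = 0.26171875
Since 0.26171875 <= 1, Kraft's inequality IS satisfied.
A prefix code with these lengths CAN exist.

Kraft sum = 0.26171875. Satisfied.


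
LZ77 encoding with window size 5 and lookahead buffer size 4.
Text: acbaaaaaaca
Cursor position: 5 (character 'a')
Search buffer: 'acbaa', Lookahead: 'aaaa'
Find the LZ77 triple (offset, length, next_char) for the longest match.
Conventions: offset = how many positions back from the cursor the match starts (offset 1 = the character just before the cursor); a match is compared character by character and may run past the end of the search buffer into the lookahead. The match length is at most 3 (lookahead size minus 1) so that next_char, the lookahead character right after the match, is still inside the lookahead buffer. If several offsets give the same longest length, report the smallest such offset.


Try each offset into the search buffer:
  offset=1 (pos 4, char 'a'): match length 3
  offset=2 (pos 3, char 'a'): match length 3
  offset=3 (pos 2, char 'b'): match length 0
  offset=4 (pos 1, char 'c'): match length 0
  offset=5 (pos 0, char 'a'): match length 1
Longest match has length 3, found at offsets 1, 2; take the smallest, offset 1.
next_char = character at position 5 + 3 = 8 -> 'a'

Best match: offset=1, length=3 (matching 'aaa' starting at position 4)
LZ77 triple: (1, 3, 'a')


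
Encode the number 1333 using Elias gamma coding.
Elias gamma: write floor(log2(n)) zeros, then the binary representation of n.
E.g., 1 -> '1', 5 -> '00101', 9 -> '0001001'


num_bits = floor(log2(1333)) + 1 = 11
leading_zeros = num_bits - 1 = 10
binary(1333) = 10100110101

Elias gamma(1333) = '0000000000' + '10100110101' = 000000000010100110101 (21 bits)


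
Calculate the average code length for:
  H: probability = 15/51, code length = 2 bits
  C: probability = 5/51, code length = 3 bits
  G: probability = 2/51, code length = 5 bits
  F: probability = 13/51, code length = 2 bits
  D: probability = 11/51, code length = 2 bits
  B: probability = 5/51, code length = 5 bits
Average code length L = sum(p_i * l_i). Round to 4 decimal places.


Weighted contributions p_i * l_i:
  H: (15/51) * 2 = 30/51
  C: (5/51) * 3 = 15/51
  G: (2/51) * 5 = 10/51
  F: (13/51) * 2 = 26/51
  D: (11/51) * 2 = 22/51
  B: (5/51) * 5 = 25/51
Sum = (30 + 15 + 10 + 26 + 22 + 25)/51 = 128/51

L = 128/51 = 2.5098 bits/symbol


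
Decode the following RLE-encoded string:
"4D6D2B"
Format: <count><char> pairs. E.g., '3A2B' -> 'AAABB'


Expanding each <count><char> pair:
  4D -> 'DDDD'
  6D -> 'DDDDDD'
  2B -> 'BB'

Decoded = DDDDDDDDDDBB


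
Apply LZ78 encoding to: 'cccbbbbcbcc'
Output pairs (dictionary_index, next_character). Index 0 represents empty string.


LZ78 encoding steps:
Dictionary: {0: ''}
Step 1: w='' (idx 0), next='c' -> output (0, 'c'), add 'c' as idx 1
Step 2: w='c' (idx 1), next='c' -> output (1, 'c'), add 'cc' as idx 2
Step 3: w='' (idx 0), next='b' -> output (0, 'b'), add 'b' as idx 3
Step 4: w='b' (idx 3), next='b' -> output (3, 'b'), add 'bb' as idx 4
Step 5: w='b' (idx 3), next='c' -> output (3, 'c'), add 'bc' as idx 5
Step 6: w='bc' (idx 5), next='c' -> output (5, 'c'), add 'bcc' as idx 6


Encoded: [(0, 'c'), (1, 'c'), (0, 'b'), (3, 'b'), (3, 'c'), (5, 'c')]


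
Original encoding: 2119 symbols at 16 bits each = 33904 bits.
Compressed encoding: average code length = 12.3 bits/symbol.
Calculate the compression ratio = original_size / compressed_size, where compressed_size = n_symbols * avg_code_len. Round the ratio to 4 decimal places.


original_size = n_symbols * orig_bits = 2119 * 16 = 33904 bits
compressed_size = n_symbols * avg_code_len = 2119 * 12.3 = 26063.7 bits
ratio = original_size / compressed_size = 33904 / 26063.7 = 1.3008

Compression ratio = 1.3008


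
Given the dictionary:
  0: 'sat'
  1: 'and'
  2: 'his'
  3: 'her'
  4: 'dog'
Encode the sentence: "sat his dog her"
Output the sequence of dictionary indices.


Look up each word in the dictionary:
  'sat' -> 0
  'his' -> 2
  'dog' -> 4
  'her' -> 3

Encoded: [0, 2, 4, 3]


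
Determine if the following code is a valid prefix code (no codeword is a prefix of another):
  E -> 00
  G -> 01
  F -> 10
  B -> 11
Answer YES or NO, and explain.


Checking each pair (does one codeword prefix another?):
  E='00' vs G='01': no prefix
  E='00' vs F='10': no prefix
  E='00' vs B='11': no prefix
  G='01' vs E='00': no prefix
  G='01' vs F='10': no prefix
  G='01' vs B='11': no prefix
  F='10' vs E='00': no prefix
  F='10' vs G='01': no prefix
  F='10' vs B='11': no prefix
  B='11' vs E='00': no prefix
  B='11' vs G='01': no prefix
  B='11' vs F='10': no prefix
No violation found over all pairs.

YES -- this is a valid prefix code. No codeword is a prefix of any other codeword.


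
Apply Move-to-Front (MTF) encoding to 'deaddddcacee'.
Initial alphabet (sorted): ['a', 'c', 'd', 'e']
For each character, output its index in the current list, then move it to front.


MTF encoding:
'd': index 2 in ['a', 'c', 'd', 'e'] -> ['d', 'a', 'c', 'e']
'e': index 3 in ['d', 'a', 'c', 'e'] -> ['e', 'd', 'a', 'c']
'a': index 2 in ['e', 'd', 'a', 'c'] -> ['a', 'e', 'd', 'c']
'd': index 2 in ['a', 'e', 'd', 'c'] -> ['d', 'a', 'e', 'c']
'd': index 0 in ['d', 'a', 'e', 'c'] -> ['d', 'a', 'e', 'c']
'd': index 0 in ['d', 'a', 'e', 'c'] -> ['d', 'a', 'e', 'c']
'd': index 0 in ['d', 'a', 'e', 'c'] -> ['d', 'a', 'e', 'c']
'c': index 3 in ['d', 'a', 'e', 'c'] -> ['c', 'd', 'a', 'e']
'a': index 2 in ['c', 'd', 'a', 'e'] -> ['a', 'c', 'd', 'e']
'c': index 1 in ['a', 'c', 'd', 'e'] -> ['c', 'a', 'd', 'e']
'e': index 3 in ['c', 'a', 'd', 'e'] -> ['e', 'c', 'a', 'd']
'e': index 0 in ['e', 'c', 'a', 'd'] -> ['e', 'c', 'a', 'd']


Output: [2, 3, 2, 2, 0, 0, 0, 3, 2, 1, 3, 0]


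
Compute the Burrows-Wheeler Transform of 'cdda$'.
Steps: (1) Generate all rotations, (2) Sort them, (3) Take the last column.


Rotations (sorted):
  0: $cdda -> last char: a
  1: a$cdd -> last char: d
  2: cdda$ -> last char: $
  3: da$cd -> last char: d
  4: dda$c -> last char: c


BWT = ad$dc


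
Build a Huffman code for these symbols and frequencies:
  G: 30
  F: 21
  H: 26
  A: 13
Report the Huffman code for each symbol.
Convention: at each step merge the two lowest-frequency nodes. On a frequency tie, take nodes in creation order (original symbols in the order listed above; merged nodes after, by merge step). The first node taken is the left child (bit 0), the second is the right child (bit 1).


Huffman tree construction:
Step 1: Merge A(13) + F(21) = 34
Step 2: Merge H(26) + G(30) = 56
Step 3: Merge (A+F)(34) + (H+G)(56) = 90
Read each symbol's code off the tree from the root (left child = 0, right child = 1).

Codes:
  G: 11 (length 2)
  F: 01 (length 2)
  H: 10 (length 2)
  A: 00 (length 2)
Average code length: 180/90 = 2.0000 bits/symbol


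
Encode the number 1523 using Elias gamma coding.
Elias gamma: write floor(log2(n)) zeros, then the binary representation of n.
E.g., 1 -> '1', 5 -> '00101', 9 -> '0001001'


num_bits = floor(log2(1523)) + 1 = 11
leading_zeros = num_bits - 1 = 10
binary(1523) = 10111110011

Elias gamma(1523) = '0000000000' + '10111110011' = 000000000010111110011 (21 bits)


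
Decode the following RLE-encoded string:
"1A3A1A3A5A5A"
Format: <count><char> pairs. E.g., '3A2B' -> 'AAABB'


Expanding each <count><char> pair:
  1A -> 'A'
  3A -> 'AAA'
  1A -> 'A'
  3A -> 'AAA'
  5A -> 'AAAAA'
  5A -> 'AAAAA'

Decoded = AAAAAAAAAAAAAAAAAA


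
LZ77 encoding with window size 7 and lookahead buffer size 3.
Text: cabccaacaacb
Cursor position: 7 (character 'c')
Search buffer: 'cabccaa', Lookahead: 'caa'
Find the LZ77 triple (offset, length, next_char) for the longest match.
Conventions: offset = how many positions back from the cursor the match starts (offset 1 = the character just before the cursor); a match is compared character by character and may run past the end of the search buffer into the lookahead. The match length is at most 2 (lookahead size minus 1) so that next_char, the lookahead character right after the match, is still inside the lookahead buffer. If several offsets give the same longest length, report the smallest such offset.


Try each offset into the search buffer:
  offset=1 (pos 6, char 'a'): match length 0
  offset=2 (pos 5, char 'a'): match length 0
  offset=3 (pos 4, char 'c'): match length 2
  offset=4 (pos 3, char 'c'): match length 1
  offset=5 (pos 2, char 'b'): match length 0
  offset=6 (pos 1, char 'a'): match length 0
  offset=7 (pos 0, char 'c'): match length 2
Longest match has length 2, found at offsets 3, 7; take the smallest, offset 3.
next_char = character at position 7 + 2 = 9 -> 'a'

Best match: offset=3, length=2 (matching 'ca' starting at position 4)
LZ77 triple: (3, 2, 'a')


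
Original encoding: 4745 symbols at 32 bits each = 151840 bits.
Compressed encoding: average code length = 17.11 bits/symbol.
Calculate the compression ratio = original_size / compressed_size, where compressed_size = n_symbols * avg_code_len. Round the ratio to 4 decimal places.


original_size = n_symbols * orig_bits = 4745 * 32 = 151840 bits
compressed_size = n_symbols * avg_code_len = 4745 * 17.11 = 81186.95 bits
ratio = original_size / compressed_size = 151840 / 81186.95 = 1.8703

Compression ratio = 1.8703


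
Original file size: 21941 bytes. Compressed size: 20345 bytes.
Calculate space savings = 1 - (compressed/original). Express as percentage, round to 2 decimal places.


ratio = compressed/original = 20345/21941 = 0.927259
savings = 1 - ratio = 1 - 0.927259 = 0.072741
as a percentage: 0.072741 * 100 = 7.27%

Space savings = 1 - 20345/21941 = 7.27%


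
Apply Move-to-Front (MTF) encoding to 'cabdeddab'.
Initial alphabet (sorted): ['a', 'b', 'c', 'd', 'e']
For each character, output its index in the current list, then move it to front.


MTF encoding:
'c': index 2 in ['a', 'b', 'c', 'd', 'e'] -> ['c', 'a', 'b', 'd', 'e']
'a': index 1 in ['c', 'a', 'b', 'd', 'e'] -> ['a', 'c', 'b', 'd', 'e']
'b': index 2 in ['a', 'c', 'b', 'd', 'e'] -> ['b', 'a', 'c', 'd', 'e']
'd': index 3 in ['b', 'a', 'c', 'd', 'e'] -> ['d', 'b', 'a', 'c', 'e']
'e': index 4 in ['d', 'b', 'a', 'c', 'e'] -> ['e', 'd', 'b', 'a', 'c']
'd': index 1 in ['e', 'd', 'b', 'a', 'c'] -> ['d', 'e', 'b', 'a', 'c']
'd': index 0 in ['d', 'e', 'b', 'a', 'c'] -> ['d', 'e', 'b', 'a', 'c']
'a': index 3 in ['d', 'e', 'b', 'a', 'c'] -> ['a', 'd', 'e', 'b', 'c']
'b': index 3 in ['a', 'd', 'e', 'b', 'c'] -> ['b', 'a', 'd', 'e', 'c']


Output: [2, 1, 2, 3, 4, 1, 0, 3, 3]


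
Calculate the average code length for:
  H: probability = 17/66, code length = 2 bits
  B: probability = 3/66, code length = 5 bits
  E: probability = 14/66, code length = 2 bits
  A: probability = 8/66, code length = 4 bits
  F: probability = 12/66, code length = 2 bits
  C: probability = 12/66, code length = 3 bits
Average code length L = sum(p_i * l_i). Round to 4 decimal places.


Weighted contributions p_i * l_i:
  H: (17/66) * 2 = 34/66
  B: (3/66) * 5 = 15/66
  E: (14/66) * 2 = 28/66
  A: (8/66) * 4 = 32/66
  F: (12/66) * 2 = 24/66
  C: (12/66) * 3 = 36/66
Sum = (34 + 15 + 28 + 32 + 24 + 36)/66 = 169/66

L = 169/66 = 2.5606 bits/symbol


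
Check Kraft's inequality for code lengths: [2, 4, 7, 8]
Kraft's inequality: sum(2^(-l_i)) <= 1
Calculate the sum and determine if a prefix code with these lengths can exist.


Sum = 2^(-2) + 2^(-4) + 2^(-7) + 2^(-8)
    = 0.25 + 0.0625 + 0.0078125 + 0.00390625
    = 83/256 = 0.32421875
Since 0.32421875 <= 1, Kraft's inequality IS satisfied.
A prefix code with these lengths CAN exist.

Kraft sum = 0.32421875. Satisfied.


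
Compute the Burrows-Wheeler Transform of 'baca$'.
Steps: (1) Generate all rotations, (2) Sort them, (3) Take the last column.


Rotations (sorted):
  0: $baca -> last char: a
  1: a$bac -> last char: c
  2: aca$b -> last char: b
  3: baca$ -> last char: $
  4: ca$ba -> last char: a


BWT = acb$a


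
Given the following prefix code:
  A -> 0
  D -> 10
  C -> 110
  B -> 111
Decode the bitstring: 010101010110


Decoding step by step:
Bits 0 -> A
Bits 10 -> D
Bits 10 -> D
Bits 10 -> D
Bits 10 -> D
Bits 110 -> C


Decoded message: ADDDDC


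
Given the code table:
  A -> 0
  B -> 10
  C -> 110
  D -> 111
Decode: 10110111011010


Decoding:
10 -> B
110 -> C
111 -> D
0 -> A
110 -> C
10 -> B


Result: BCDACB


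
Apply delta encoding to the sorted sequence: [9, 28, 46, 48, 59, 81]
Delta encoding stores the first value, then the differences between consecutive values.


First value: 9
Deltas:
  28 - 9 = 19
  46 - 28 = 18
  48 - 46 = 2
  59 - 48 = 11
  81 - 59 = 22


Delta encoded: [9, 19, 18, 2, 11, 22]


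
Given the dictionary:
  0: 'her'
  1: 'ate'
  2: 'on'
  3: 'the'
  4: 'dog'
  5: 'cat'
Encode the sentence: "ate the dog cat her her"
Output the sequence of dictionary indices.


Look up each word in the dictionary:
  'ate' -> 1
  'the' -> 3
  'dog' -> 4
  'cat' -> 5
  'her' -> 0
  'her' -> 0

Encoded: [1, 3, 4, 5, 0, 0]


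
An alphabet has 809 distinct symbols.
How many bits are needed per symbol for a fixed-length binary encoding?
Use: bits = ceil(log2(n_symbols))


log2(809) = 9.66
Bracket: 2^9 = 512 < 809 <= 2^10 = 1024
So ceil(log2(809)) = 10

bits = ceil(log2(809)) = ceil(9.66) = 10 bits


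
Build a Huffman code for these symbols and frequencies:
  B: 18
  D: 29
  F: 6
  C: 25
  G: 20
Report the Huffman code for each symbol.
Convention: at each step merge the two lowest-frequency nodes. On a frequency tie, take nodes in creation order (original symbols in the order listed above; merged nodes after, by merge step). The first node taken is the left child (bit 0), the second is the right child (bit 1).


Huffman tree construction:
Step 1: Merge F(6) + B(18) = 24
Step 2: Merge G(20) + (F+B)(24) = 44
Step 3: Merge C(25) + D(29) = 54
Step 4: Merge (G+(F+B))(44) + (C+D)(54) = 98
Read each symbol's code off the tree from the root (left child = 0, right child = 1).

Codes:
  B: 011 (length 3)
  D: 11 (length 2)
  F: 010 (length 3)
  C: 10 (length 2)
  G: 00 (length 2)
Average code length: 220/98 = 2.2449 bits/symbol


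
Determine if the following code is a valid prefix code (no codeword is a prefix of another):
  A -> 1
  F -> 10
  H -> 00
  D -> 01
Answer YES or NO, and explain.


Checking each pair (does one codeword prefix another?):
  A='1' vs F='10': prefix -- VIOLATION

NO -- this is NOT a valid prefix code. A (1) is a prefix of F (10).


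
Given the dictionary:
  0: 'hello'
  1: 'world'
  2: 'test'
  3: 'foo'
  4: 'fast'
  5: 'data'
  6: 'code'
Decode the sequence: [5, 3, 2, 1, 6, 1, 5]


Look up each index in the dictionary:
  5 -> 'data'
  3 -> 'foo'
  2 -> 'test'
  1 -> 'world'
  6 -> 'code'
  1 -> 'world'
  5 -> 'data'

Decoded: "data foo test world code world data"


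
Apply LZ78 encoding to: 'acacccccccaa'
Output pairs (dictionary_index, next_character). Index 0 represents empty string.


LZ78 encoding steps:
Dictionary: {0: ''}
Step 1: w='' (idx 0), next='a' -> output (0, 'a'), add 'a' as idx 1
Step 2: w='' (idx 0), next='c' -> output (0, 'c'), add 'c' as idx 2
Step 3: w='a' (idx 1), next='c' -> output (1, 'c'), add 'ac' as idx 3
Step 4: w='c' (idx 2), next='c' -> output (2, 'c'), add 'cc' as idx 4
Step 5: w='cc' (idx 4), next='c' -> output (4, 'c'), add 'ccc' as idx 5
Step 6: w='c' (idx 2), next='a' -> output (2, 'a'), add 'ca' as idx 6
Step 7: w='a' (idx 1), end of input -> output (1, '')


Encoded: [(0, 'a'), (0, 'c'), (1, 'c'), (2, 'c'), (4, 'c'), (2, 'a'), (1, '')]


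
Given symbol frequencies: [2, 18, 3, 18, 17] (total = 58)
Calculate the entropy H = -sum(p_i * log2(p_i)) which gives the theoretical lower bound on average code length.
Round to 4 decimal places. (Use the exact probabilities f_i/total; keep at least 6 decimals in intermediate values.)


Per-symbol terms -p_i * log2(p_i) with p_i = f_i/58:
  p = 2/58 = 0.034483: log2(p) = -4.857981, -p*log2(p) = 0.167517
  p = 18/58 = 0.310345: log2(p) = -1.688056, -p*log2(p) = 0.523879
  p = 3/58 = 0.051724: log2(p) = -4.273018, -p*log2(p) = 0.221018
  p = 18/58 = 0.310345: log2(p) = -1.688056, -p*log2(p) = 0.523879
  p = 17/58 = 0.293103: log2(p) = -1.770518, -p*log2(p) = 0.518945
H = 0.167517 + 0.523879 + 0.221018 + 0.523879 + 0.518945 = 1.955238

H = 1.9552 bits/symbol


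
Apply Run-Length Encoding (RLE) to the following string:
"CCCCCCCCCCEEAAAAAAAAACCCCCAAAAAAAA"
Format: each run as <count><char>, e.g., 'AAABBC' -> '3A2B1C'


Scanning runs left to right:
  i=0: run of 'C' x 10 -> '10C'
  i=10: run of 'E' x 2 -> '2E'
  i=12: run of 'A' x 9 -> '9A'
  i=21: run of 'C' x 5 -> '5C'
  i=26: run of 'A' x 8 -> '8A'

RLE = 10C2E9A5C8A


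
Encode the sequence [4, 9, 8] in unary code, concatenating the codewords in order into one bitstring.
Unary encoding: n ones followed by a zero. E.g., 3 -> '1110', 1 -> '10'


Encode each number as n ones followed by a terminating 0:
  4 -> 11110 (5 bits)
  9 -> 1111111110 (10 bits)
  8 -> 111111110 (9 bits)
Total length = 5 + 10 + 9 = 24 bits.

Unary([4, 9, 8]) = 111101111111110111111110 (24 bits)


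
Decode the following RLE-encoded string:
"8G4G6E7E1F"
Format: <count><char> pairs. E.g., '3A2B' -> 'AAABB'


Expanding each <count><char> pair:
  8G -> 'GGGGGGGG'
  4G -> 'GGGG'
  6E -> 'EEEEEE'
  7E -> 'EEEEEEE'
  1F -> 'F'

Decoded = GGGGGGGGGGGGEEEEEEEEEEEEEF


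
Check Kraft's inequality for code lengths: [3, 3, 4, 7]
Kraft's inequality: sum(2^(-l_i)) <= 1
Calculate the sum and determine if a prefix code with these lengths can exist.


Sum = 2^(-3) + 2^(-3) + 2^(-4) + 2^(-7)
    = 0.125 + 0.125 + 0.0625 + 0.0078125
    = 41/128 = 0.3203125
Since 0.3203125 <= 1, Kraft's inequality IS satisfied.
A prefix code with these lengths CAN exist.

Kraft sum = 0.3203125. Satisfied.


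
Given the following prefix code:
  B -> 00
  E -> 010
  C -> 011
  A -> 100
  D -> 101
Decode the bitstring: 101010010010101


Decoding step by step:
Bits 101 -> D
Bits 010 -> E
Bits 010 -> E
Bits 010 -> E
Bits 101 -> D


Decoded message: DEEED


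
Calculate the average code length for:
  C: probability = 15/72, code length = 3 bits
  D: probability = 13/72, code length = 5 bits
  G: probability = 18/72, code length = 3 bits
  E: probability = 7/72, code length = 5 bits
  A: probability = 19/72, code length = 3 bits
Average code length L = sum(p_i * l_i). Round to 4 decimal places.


Weighted contributions p_i * l_i:
  C: (15/72) * 3 = 45/72
  D: (13/72) * 5 = 65/72
  G: (18/72) * 3 = 54/72
  E: (7/72) * 5 = 35/72
  A: (19/72) * 3 = 57/72
Sum = (45 + 65 + 54 + 35 + 57)/72 = 256/72

L = 256/72 = 3.5556 bits/symbol


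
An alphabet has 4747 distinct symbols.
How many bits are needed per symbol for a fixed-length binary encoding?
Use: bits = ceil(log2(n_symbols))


log2(4747) = 12.2128
Bracket: 2^12 = 4096 < 4747 <= 2^13 = 8192
So ceil(log2(4747)) = 13

bits = ceil(log2(4747)) = ceil(12.2128) = 13 bits


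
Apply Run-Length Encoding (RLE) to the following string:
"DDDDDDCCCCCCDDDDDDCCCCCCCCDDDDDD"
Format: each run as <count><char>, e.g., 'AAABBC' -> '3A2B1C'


Scanning runs left to right:
  i=0: run of 'D' x 6 -> '6D'
  i=6: run of 'C' x 6 -> '6C'
  i=12: run of 'D' x 6 -> '6D'
  i=18: run of 'C' x 8 -> '8C'
  i=26: run of 'D' x 6 -> '6D'

RLE = 6D6C6D8C6D


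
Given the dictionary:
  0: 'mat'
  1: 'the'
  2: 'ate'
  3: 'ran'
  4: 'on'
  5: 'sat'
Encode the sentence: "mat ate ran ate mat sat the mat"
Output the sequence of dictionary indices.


Look up each word in the dictionary:
  'mat' -> 0
  'ate' -> 2
  'ran' -> 3
  'ate' -> 2
  'mat' -> 0
  'sat' -> 5
  'the' -> 1
  'mat' -> 0

Encoded: [0, 2, 3, 2, 0, 5, 1, 0]


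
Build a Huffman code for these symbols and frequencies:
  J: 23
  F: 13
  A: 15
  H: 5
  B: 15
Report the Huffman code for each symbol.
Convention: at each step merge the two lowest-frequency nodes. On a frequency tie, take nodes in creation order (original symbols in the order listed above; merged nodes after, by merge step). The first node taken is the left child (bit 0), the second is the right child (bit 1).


Huffman tree construction:
Step 1: Merge H(5) + F(13) = 18
Step 2: Merge A(15) + B(15) = 30
Step 3: Merge (H+F)(18) + J(23) = 41
Step 4: Merge (A+B)(30) + ((H+F)+J)(41) = 71
Read each symbol's code off the tree from the root (left child = 0, right child = 1).

Codes:
  J: 11 (length 2)
  F: 101 (length 3)
  A: 00 (length 2)
  H: 100 (length 3)
  B: 01 (length 2)
Average code length: 160/71 = 2.2535 bits/symbol


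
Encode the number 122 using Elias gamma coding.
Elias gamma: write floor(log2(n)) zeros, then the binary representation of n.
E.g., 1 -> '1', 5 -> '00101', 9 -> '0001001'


num_bits = floor(log2(122)) + 1 = 7
leading_zeros = num_bits - 1 = 6
binary(122) = 1111010

Elias gamma(122) = '000000' + '1111010' = 0000001111010 (13 bits)


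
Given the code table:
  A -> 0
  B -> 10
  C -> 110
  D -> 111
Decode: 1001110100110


Decoding:
10 -> B
0 -> A
111 -> D
0 -> A
10 -> B
0 -> A
110 -> C


Result: BADABAC


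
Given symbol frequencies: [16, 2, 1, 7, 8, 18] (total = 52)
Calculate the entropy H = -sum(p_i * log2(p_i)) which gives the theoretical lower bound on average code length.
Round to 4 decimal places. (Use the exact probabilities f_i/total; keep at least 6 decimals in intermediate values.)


Per-symbol terms -p_i * log2(p_i) with p_i = f_i/52:
  p = 16/52 = 0.307692: log2(p) = -1.700440, -p*log2(p) = 0.523212
  p = 2/52 = 0.038462: log2(p) = -4.700440, -p*log2(p) = 0.180786
  p = 1/52 = 0.019231: log2(p) = -5.700440, -p*log2(p) = 0.109624
  p = 7/52 = 0.134615: log2(p) = -2.893085, -p*log2(p) = 0.389454
  p = 8/52 = 0.153846: log2(p) = -2.700440, -p*log2(p) = 0.415452
  p = 18/52 = 0.346154: log2(p) = -1.530515, -p*log2(p) = 0.529794
H = 0.523212 + 0.180786 + 0.109624 + 0.389454 + 0.415452 + 0.529794 = 2.148322

H = 2.1483 bits/symbol


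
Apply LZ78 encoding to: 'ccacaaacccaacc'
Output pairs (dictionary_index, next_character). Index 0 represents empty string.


LZ78 encoding steps:
Dictionary: {0: ''}
Step 1: w='' (idx 0), next='c' -> output (0, 'c'), add 'c' as idx 1
Step 2: w='c' (idx 1), next='a' -> output (1, 'a'), add 'ca' as idx 2
Step 3: w='ca' (idx 2), next='a' -> output (2, 'a'), add 'caa' as idx 3
Step 4: w='' (idx 0), next='a' -> output (0, 'a'), add 'a' as idx 4
Step 5: w='c' (idx 1), next='c' -> output (1, 'c'), add 'cc' as idx 5
Step 6: w='caa' (idx 3), next='c' -> output (3, 'c'), add 'caac' as idx 6
Step 7: w='c' (idx 1), end of input -> output (1, '')


Encoded: [(0, 'c'), (1, 'a'), (2, 'a'), (0, 'a'), (1, 'c'), (3, 'c'), (1, '')]


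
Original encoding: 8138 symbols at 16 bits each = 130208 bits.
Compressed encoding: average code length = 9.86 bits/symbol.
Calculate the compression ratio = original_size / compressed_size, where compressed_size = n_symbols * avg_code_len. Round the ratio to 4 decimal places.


original_size = n_symbols * orig_bits = 8138 * 16 = 130208 bits
compressed_size = n_symbols * avg_code_len = 8138 * 9.86 = 80240.68 bits
ratio = original_size / compressed_size = 130208 / 80240.68 = 1.6227

Compression ratio = 1.6227


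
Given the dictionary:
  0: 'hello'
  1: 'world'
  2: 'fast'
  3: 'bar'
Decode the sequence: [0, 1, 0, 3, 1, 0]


Look up each index in the dictionary:
  0 -> 'hello'
  1 -> 'world'
  0 -> 'hello'
  3 -> 'bar'
  1 -> 'world'
  0 -> 'hello'

Decoded: "hello world hello bar world hello"


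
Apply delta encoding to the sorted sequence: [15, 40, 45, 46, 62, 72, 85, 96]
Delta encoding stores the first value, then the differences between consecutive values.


First value: 15
Deltas:
  40 - 15 = 25
  45 - 40 = 5
  46 - 45 = 1
  62 - 46 = 16
  72 - 62 = 10
  85 - 72 = 13
  96 - 85 = 11


Delta encoded: [15, 25, 5, 1, 16, 10, 13, 11]


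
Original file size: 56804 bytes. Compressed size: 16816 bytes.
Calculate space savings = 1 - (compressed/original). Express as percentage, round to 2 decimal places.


ratio = compressed/original = 16816/56804 = 0.296035
savings = 1 - ratio = 1 - 0.296035 = 0.703965
as a percentage: 0.703965 * 100 = 70.4%

Space savings = 1 - 16816/56804 = 70.4%


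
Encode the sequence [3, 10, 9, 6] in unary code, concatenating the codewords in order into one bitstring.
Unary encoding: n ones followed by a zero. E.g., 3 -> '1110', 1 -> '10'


Encode each number as n ones followed by a terminating 0:
  3 -> 1110 (4 bits)
  10 -> 11111111110 (11 bits)
  9 -> 1111111110 (10 bits)
  6 -> 1111110 (7 bits)
Total length = 4 + 11 + 10 + 7 = 32 bits.

Unary([3, 10, 9, 6]) = 11101111111111011111111101111110 (32 bits)


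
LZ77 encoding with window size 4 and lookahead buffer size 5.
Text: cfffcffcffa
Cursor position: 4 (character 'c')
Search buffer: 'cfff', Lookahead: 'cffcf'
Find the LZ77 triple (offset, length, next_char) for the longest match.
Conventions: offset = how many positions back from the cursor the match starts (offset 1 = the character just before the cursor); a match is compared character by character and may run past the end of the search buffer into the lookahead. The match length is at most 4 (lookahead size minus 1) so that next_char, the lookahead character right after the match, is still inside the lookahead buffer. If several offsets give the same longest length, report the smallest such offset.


Try each offset into the search buffer:
  offset=1 (pos 3, char 'f'): match length 0
  offset=2 (pos 2, char 'f'): match length 0
  offset=3 (pos 1, char 'f'): match length 0
  offset=4 (pos 0, char 'c'): match length 3
Longest match has length 3 at offset 4.
next_char = character at position 4 + 3 = 7 -> 'c'

Best match: offset=4, length=3 (matching 'cff' starting at position 0)
LZ77 triple: (4, 3, 'c')


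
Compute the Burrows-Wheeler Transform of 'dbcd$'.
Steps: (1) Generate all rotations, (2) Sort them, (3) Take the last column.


Rotations (sorted):
  0: $dbcd -> last char: d
  1: bcd$d -> last char: d
  2: cd$db -> last char: b
  3: d$dbc -> last char: c
  4: dbcd$ -> last char: $


BWT = ddbc$


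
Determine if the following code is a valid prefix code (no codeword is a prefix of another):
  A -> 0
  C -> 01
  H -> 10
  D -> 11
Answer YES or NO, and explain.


Checking each pair (does one codeword prefix another?):
  A='0' vs C='01': prefix -- VIOLATION

NO -- this is NOT a valid prefix code. A (0) is a prefix of C (01).


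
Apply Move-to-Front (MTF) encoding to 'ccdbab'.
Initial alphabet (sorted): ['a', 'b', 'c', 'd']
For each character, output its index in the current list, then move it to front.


MTF encoding:
'c': index 2 in ['a', 'b', 'c', 'd'] -> ['c', 'a', 'b', 'd']
'c': index 0 in ['c', 'a', 'b', 'd'] -> ['c', 'a', 'b', 'd']
'd': index 3 in ['c', 'a', 'b', 'd'] -> ['d', 'c', 'a', 'b']
'b': index 3 in ['d', 'c', 'a', 'b'] -> ['b', 'd', 'c', 'a']
'a': index 3 in ['b', 'd', 'c', 'a'] -> ['a', 'b', 'd', 'c']
'b': index 1 in ['a', 'b', 'd', 'c'] -> ['b', 'a', 'd', 'c']


Output: [2, 0, 3, 3, 3, 1]


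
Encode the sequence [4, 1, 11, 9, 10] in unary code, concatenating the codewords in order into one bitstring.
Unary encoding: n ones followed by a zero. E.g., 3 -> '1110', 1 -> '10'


Encode each number as n ones followed by a terminating 0:
  4 -> 11110 (5 bits)
  1 -> 10 (2 bits)
  11 -> 111111111110 (12 bits)
  9 -> 1111111110 (10 bits)
  10 -> 11111111110 (11 bits)
Total length = 5 + 2 + 12 + 10 + 11 = 40 bits.

Unary([4, 1, 11, 9, 10]) = 1111010111111111110111111111011111111110 (40 bits)


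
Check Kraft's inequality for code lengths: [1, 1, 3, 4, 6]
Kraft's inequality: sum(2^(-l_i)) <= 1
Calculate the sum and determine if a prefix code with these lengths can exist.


Sum = 2^(-1) + 2^(-1) + 2^(-3) + 2^(-4) + 2^(-6)
    = 0.5 + 0.5 + 0.125 + 0.0625 + 0.015625
    = 77/64 = 1.203125
Since 1.203125 > 1, Kraft's inequality is NOT satisfied.
A prefix code with these lengths CANNOT exist.

Kraft sum = 1.203125. Not satisfied.
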